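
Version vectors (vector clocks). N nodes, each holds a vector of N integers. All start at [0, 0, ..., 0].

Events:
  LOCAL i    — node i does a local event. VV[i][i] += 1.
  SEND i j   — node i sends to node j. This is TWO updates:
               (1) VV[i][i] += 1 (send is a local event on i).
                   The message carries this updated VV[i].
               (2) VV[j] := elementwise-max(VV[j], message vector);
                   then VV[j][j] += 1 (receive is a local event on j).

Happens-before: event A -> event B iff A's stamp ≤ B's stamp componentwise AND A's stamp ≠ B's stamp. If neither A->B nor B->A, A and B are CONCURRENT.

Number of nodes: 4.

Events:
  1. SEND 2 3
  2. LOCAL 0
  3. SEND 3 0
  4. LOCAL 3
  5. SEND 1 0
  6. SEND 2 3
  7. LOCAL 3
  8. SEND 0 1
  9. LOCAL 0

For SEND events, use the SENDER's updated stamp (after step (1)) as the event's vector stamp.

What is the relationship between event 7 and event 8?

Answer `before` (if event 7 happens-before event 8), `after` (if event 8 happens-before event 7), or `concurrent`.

Answer: concurrent

Derivation:
Initial: VV[0]=[0, 0, 0, 0]
Initial: VV[1]=[0, 0, 0, 0]
Initial: VV[2]=[0, 0, 0, 0]
Initial: VV[3]=[0, 0, 0, 0]
Event 1: SEND 2->3: VV[2][2]++ -> VV[2]=[0, 0, 1, 0], msg_vec=[0, 0, 1, 0]; VV[3]=max(VV[3],msg_vec) then VV[3][3]++ -> VV[3]=[0, 0, 1, 1]
Event 2: LOCAL 0: VV[0][0]++ -> VV[0]=[1, 0, 0, 0]
Event 3: SEND 3->0: VV[3][3]++ -> VV[3]=[0, 0, 1, 2], msg_vec=[0, 0, 1, 2]; VV[0]=max(VV[0],msg_vec) then VV[0][0]++ -> VV[0]=[2, 0, 1, 2]
Event 4: LOCAL 3: VV[3][3]++ -> VV[3]=[0, 0, 1, 3]
Event 5: SEND 1->0: VV[1][1]++ -> VV[1]=[0, 1, 0, 0], msg_vec=[0, 1, 0, 0]; VV[0]=max(VV[0],msg_vec) then VV[0][0]++ -> VV[0]=[3, 1, 1, 2]
Event 6: SEND 2->3: VV[2][2]++ -> VV[2]=[0, 0, 2, 0], msg_vec=[0, 0, 2, 0]; VV[3]=max(VV[3],msg_vec) then VV[3][3]++ -> VV[3]=[0, 0, 2, 4]
Event 7: LOCAL 3: VV[3][3]++ -> VV[3]=[0, 0, 2, 5]
Event 8: SEND 0->1: VV[0][0]++ -> VV[0]=[4, 1, 1, 2], msg_vec=[4, 1, 1, 2]; VV[1]=max(VV[1],msg_vec) then VV[1][1]++ -> VV[1]=[4, 2, 1, 2]
Event 9: LOCAL 0: VV[0][0]++ -> VV[0]=[5, 1, 1, 2]
Event 7 stamp: [0, 0, 2, 5]
Event 8 stamp: [4, 1, 1, 2]
[0, 0, 2, 5] <= [4, 1, 1, 2]? False
[4, 1, 1, 2] <= [0, 0, 2, 5]? False
Relation: concurrent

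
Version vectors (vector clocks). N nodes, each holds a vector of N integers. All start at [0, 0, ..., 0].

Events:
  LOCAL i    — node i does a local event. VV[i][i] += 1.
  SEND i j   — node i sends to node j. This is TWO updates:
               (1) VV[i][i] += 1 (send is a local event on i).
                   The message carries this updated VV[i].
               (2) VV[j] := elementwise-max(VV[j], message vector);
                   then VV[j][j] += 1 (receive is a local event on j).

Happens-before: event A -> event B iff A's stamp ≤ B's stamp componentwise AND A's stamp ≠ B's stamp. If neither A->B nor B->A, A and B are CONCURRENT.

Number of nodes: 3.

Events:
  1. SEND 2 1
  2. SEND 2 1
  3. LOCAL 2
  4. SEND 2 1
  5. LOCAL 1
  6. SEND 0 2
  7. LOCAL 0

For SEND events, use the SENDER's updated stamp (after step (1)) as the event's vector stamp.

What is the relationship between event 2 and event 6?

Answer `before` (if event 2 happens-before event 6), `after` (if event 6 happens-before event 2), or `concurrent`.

Answer: concurrent

Derivation:
Initial: VV[0]=[0, 0, 0]
Initial: VV[1]=[0, 0, 0]
Initial: VV[2]=[0, 0, 0]
Event 1: SEND 2->1: VV[2][2]++ -> VV[2]=[0, 0, 1], msg_vec=[0, 0, 1]; VV[1]=max(VV[1],msg_vec) then VV[1][1]++ -> VV[1]=[0, 1, 1]
Event 2: SEND 2->1: VV[2][2]++ -> VV[2]=[0, 0, 2], msg_vec=[0, 0, 2]; VV[1]=max(VV[1],msg_vec) then VV[1][1]++ -> VV[1]=[0, 2, 2]
Event 3: LOCAL 2: VV[2][2]++ -> VV[2]=[0, 0, 3]
Event 4: SEND 2->1: VV[2][2]++ -> VV[2]=[0, 0, 4], msg_vec=[0, 0, 4]; VV[1]=max(VV[1],msg_vec) then VV[1][1]++ -> VV[1]=[0, 3, 4]
Event 5: LOCAL 1: VV[1][1]++ -> VV[1]=[0, 4, 4]
Event 6: SEND 0->2: VV[0][0]++ -> VV[0]=[1, 0, 0], msg_vec=[1, 0, 0]; VV[2]=max(VV[2],msg_vec) then VV[2][2]++ -> VV[2]=[1, 0, 5]
Event 7: LOCAL 0: VV[0][0]++ -> VV[0]=[2, 0, 0]
Event 2 stamp: [0, 0, 2]
Event 6 stamp: [1, 0, 0]
[0, 0, 2] <= [1, 0, 0]? False
[1, 0, 0] <= [0, 0, 2]? False
Relation: concurrent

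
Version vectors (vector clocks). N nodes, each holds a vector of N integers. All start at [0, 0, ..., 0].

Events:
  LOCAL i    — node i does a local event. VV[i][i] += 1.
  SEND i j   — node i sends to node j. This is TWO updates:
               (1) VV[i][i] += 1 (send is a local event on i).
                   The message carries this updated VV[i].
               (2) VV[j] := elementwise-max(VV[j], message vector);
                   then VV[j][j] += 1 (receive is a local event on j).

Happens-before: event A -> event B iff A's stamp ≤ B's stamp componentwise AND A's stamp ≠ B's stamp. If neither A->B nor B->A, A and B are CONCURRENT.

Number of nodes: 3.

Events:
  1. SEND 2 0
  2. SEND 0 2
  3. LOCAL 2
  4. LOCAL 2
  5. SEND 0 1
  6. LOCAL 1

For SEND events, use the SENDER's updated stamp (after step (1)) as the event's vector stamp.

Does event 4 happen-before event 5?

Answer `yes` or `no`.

Answer: no

Derivation:
Initial: VV[0]=[0, 0, 0]
Initial: VV[1]=[0, 0, 0]
Initial: VV[2]=[0, 0, 0]
Event 1: SEND 2->0: VV[2][2]++ -> VV[2]=[0, 0, 1], msg_vec=[0, 0, 1]; VV[0]=max(VV[0],msg_vec) then VV[0][0]++ -> VV[0]=[1, 0, 1]
Event 2: SEND 0->2: VV[0][0]++ -> VV[0]=[2, 0, 1], msg_vec=[2, 0, 1]; VV[2]=max(VV[2],msg_vec) then VV[2][2]++ -> VV[2]=[2, 0, 2]
Event 3: LOCAL 2: VV[2][2]++ -> VV[2]=[2, 0, 3]
Event 4: LOCAL 2: VV[2][2]++ -> VV[2]=[2, 0, 4]
Event 5: SEND 0->1: VV[0][0]++ -> VV[0]=[3, 0, 1], msg_vec=[3, 0, 1]; VV[1]=max(VV[1],msg_vec) then VV[1][1]++ -> VV[1]=[3, 1, 1]
Event 6: LOCAL 1: VV[1][1]++ -> VV[1]=[3, 2, 1]
Event 4 stamp: [2, 0, 4]
Event 5 stamp: [3, 0, 1]
[2, 0, 4] <= [3, 0, 1]? False. Equal? False. Happens-before: False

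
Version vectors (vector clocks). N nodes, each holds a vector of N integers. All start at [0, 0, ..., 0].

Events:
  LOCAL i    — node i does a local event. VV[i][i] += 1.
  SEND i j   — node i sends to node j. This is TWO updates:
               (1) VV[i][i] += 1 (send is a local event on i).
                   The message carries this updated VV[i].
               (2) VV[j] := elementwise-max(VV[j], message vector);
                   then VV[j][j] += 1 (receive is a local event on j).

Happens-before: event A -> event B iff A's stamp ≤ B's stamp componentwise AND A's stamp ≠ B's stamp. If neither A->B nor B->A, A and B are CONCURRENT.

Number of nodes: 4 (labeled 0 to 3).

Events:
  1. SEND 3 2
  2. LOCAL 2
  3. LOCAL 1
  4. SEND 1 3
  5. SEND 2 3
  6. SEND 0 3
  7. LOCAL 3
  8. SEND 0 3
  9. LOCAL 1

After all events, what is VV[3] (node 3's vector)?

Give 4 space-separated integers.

Initial: VV[0]=[0, 0, 0, 0]
Initial: VV[1]=[0, 0, 0, 0]
Initial: VV[2]=[0, 0, 0, 0]
Initial: VV[3]=[0, 0, 0, 0]
Event 1: SEND 3->2: VV[3][3]++ -> VV[3]=[0, 0, 0, 1], msg_vec=[0, 0, 0, 1]; VV[2]=max(VV[2],msg_vec) then VV[2][2]++ -> VV[2]=[0, 0, 1, 1]
Event 2: LOCAL 2: VV[2][2]++ -> VV[2]=[0, 0, 2, 1]
Event 3: LOCAL 1: VV[1][1]++ -> VV[1]=[0, 1, 0, 0]
Event 4: SEND 1->3: VV[1][1]++ -> VV[1]=[0, 2, 0, 0], msg_vec=[0, 2, 0, 0]; VV[3]=max(VV[3],msg_vec) then VV[3][3]++ -> VV[3]=[0, 2, 0, 2]
Event 5: SEND 2->3: VV[2][2]++ -> VV[2]=[0, 0, 3, 1], msg_vec=[0, 0, 3, 1]; VV[3]=max(VV[3],msg_vec) then VV[3][3]++ -> VV[3]=[0, 2, 3, 3]
Event 6: SEND 0->3: VV[0][0]++ -> VV[0]=[1, 0, 0, 0], msg_vec=[1, 0, 0, 0]; VV[3]=max(VV[3],msg_vec) then VV[3][3]++ -> VV[3]=[1, 2, 3, 4]
Event 7: LOCAL 3: VV[3][3]++ -> VV[3]=[1, 2, 3, 5]
Event 8: SEND 0->3: VV[0][0]++ -> VV[0]=[2, 0, 0, 0], msg_vec=[2, 0, 0, 0]; VV[3]=max(VV[3],msg_vec) then VV[3][3]++ -> VV[3]=[2, 2, 3, 6]
Event 9: LOCAL 1: VV[1][1]++ -> VV[1]=[0, 3, 0, 0]
Final vectors: VV[0]=[2, 0, 0, 0]; VV[1]=[0, 3, 0, 0]; VV[2]=[0, 0, 3, 1]; VV[3]=[2, 2, 3, 6]

Answer: 2 2 3 6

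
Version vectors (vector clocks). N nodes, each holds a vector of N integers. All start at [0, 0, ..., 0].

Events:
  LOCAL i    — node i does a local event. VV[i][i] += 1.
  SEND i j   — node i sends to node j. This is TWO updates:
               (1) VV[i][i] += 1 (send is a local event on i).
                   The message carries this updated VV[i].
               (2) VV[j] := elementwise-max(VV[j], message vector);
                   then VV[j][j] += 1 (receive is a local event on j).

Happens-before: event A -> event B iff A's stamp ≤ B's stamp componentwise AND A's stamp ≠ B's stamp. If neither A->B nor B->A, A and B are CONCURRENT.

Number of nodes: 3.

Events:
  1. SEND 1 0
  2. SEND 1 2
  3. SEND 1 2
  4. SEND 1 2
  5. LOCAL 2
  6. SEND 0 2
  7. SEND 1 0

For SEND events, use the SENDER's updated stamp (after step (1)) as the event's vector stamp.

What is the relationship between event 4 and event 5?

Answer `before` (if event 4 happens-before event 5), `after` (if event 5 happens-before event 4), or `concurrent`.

Answer: before

Derivation:
Initial: VV[0]=[0, 0, 0]
Initial: VV[1]=[0, 0, 0]
Initial: VV[2]=[0, 0, 0]
Event 1: SEND 1->0: VV[1][1]++ -> VV[1]=[0, 1, 0], msg_vec=[0, 1, 0]; VV[0]=max(VV[0],msg_vec) then VV[0][0]++ -> VV[0]=[1, 1, 0]
Event 2: SEND 1->2: VV[1][1]++ -> VV[1]=[0, 2, 0], msg_vec=[0, 2, 0]; VV[2]=max(VV[2],msg_vec) then VV[2][2]++ -> VV[2]=[0, 2, 1]
Event 3: SEND 1->2: VV[1][1]++ -> VV[1]=[0, 3, 0], msg_vec=[0, 3, 0]; VV[2]=max(VV[2],msg_vec) then VV[2][2]++ -> VV[2]=[0, 3, 2]
Event 4: SEND 1->2: VV[1][1]++ -> VV[1]=[0, 4, 0], msg_vec=[0, 4, 0]; VV[2]=max(VV[2],msg_vec) then VV[2][2]++ -> VV[2]=[0, 4, 3]
Event 5: LOCAL 2: VV[2][2]++ -> VV[2]=[0, 4, 4]
Event 6: SEND 0->2: VV[0][0]++ -> VV[0]=[2, 1, 0], msg_vec=[2, 1, 0]; VV[2]=max(VV[2],msg_vec) then VV[2][2]++ -> VV[2]=[2, 4, 5]
Event 7: SEND 1->0: VV[1][1]++ -> VV[1]=[0, 5, 0], msg_vec=[0, 5, 0]; VV[0]=max(VV[0],msg_vec) then VV[0][0]++ -> VV[0]=[3, 5, 0]
Event 4 stamp: [0, 4, 0]
Event 5 stamp: [0, 4, 4]
[0, 4, 0] <= [0, 4, 4]? True
[0, 4, 4] <= [0, 4, 0]? False
Relation: before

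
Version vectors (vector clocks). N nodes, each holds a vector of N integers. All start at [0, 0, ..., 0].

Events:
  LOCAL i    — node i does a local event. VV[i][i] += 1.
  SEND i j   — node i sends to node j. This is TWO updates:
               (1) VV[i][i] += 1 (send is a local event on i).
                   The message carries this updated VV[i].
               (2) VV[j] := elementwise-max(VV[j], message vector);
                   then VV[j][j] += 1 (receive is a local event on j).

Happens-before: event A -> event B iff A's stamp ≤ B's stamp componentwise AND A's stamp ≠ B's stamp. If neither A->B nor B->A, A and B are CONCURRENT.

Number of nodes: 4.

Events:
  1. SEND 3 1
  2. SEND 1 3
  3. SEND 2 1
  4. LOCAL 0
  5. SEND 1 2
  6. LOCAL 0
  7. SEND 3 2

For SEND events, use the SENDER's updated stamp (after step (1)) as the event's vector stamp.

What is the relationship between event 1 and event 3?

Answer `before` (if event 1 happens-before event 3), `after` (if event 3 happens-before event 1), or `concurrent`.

Answer: concurrent

Derivation:
Initial: VV[0]=[0, 0, 0, 0]
Initial: VV[1]=[0, 0, 0, 0]
Initial: VV[2]=[0, 0, 0, 0]
Initial: VV[3]=[0, 0, 0, 0]
Event 1: SEND 3->1: VV[3][3]++ -> VV[3]=[0, 0, 0, 1], msg_vec=[0, 0, 0, 1]; VV[1]=max(VV[1],msg_vec) then VV[1][1]++ -> VV[1]=[0, 1, 0, 1]
Event 2: SEND 1->3: VV[1][1]++ -> VV[1]=[0, 2, 0, 1], msg_vec=[0, 2, 0, 1]; VV[3]=max(VV[3],msg_vec) then VV[3][3]++ -> VV[3]=[0, 2, 0, 2]
Event 3: SEND 2->1: VV[2][2]++ -> VV[2]=[0, 0, 1, 0], msg_vec=[0, 0, 1, 0]; VV[1]=max(VV[1],msg_vec) then VV[1][1]++ -> VV[1]=[0, 3, 1, 1]
Event 4: LOCAL 0: VV[0][0]++ -> VV[0]=[1, 0, 0, 0]
Event 5: SEND 1->2: VV[1][1]++ -> VV[1]=[0, 4, 1, 1], msg_vec=[0, 4, 1, 1]; VV[2]=max(VV[2],msg_vec) then VV[2][2]++ -> VV[2]=[0, 4, 2, 1]
Event 6: LOCAL 0: VV[0][0]++ -> VV[0]=[2, 0, 0, 0]
Event 7: SEND 3->2: VV[3][3]++ -> VV[3]=[0, 2, 0, 3], msg_vec=[0, 2, 0, 3]; VV[2]=max(VV[2],msg_vec) then VV[2][2]++ -> VV[2]=[0, 4, 3, 3]
Event 1 stamp: [0, 0, 0, 1]
Event 3 stamp: [0, 0, 1, 0]
[0, 0, 0, 1] <= [0, 0, 1, 0]? False
[0, 0, 1, 0] <= [0, 0, 0, 1]? False
Relation: concurrent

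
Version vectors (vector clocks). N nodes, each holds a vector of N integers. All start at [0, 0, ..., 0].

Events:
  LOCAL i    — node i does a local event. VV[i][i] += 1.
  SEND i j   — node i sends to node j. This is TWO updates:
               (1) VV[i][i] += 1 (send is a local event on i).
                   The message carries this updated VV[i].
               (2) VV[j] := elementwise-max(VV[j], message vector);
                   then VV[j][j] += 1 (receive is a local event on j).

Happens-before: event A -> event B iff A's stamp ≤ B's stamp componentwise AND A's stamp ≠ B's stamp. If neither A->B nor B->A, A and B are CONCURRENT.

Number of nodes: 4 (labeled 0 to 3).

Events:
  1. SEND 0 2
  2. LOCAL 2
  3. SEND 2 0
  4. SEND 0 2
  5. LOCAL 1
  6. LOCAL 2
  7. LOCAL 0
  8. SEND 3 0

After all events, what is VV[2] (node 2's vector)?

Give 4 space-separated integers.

Initial: VV[0]=[0, 0, 0, 0]
Initial: VV[1]=[0, 0, 0, 0]
Initial: VV[2]=[0, 0, 0, 0]
Initial: VV[3]=[0, 0, 0, 0]
Event 1: SEND 0->2: VV[0][0]++ -> VV[0]=[1, 0, 0, 0], msg_vec=[1, 0, 0, 0]; VV[2]=max(VV[2],msg_vec) then VV[2][2]++ -> VV[2]=[1, 0, 1, 0]
Event 2: LOCAL 2: VV[2][2]++ -> VV[2]=[1, 0, 2, 0]
Event 3: SEND 2->0: VV[2][2]++ -> VV[2]=[1, 0, 3, 0], msg_vec=[1, 0, 3, 0]; VV[0]=max(VV[0],msg_vec) then VV[0][0]++ -> VV[0]=[2, 0, 3, 0]
Event 4: SEND 0->2: VV[0][0]++ -> VV[0]=[3, 0, 3, 0], msg_vec=[3, 0, 3, 0]; VV[2]=max(VV[2],msg_vec) then VV[2][2]++ -> VV[2]=[3, 0, 4, 0]
Event 5: LOCAL 1: VV[1][1]++ -> VV[1]=[0, 1, 0, 0]
Event 6: LOCAL 2: VV[2][2]++ -> VV[2]=[3, 0, 5, 0]
Event 7: LOCAL 0: VV[0][0]++ -> VV[0]=[4, 0, 3, 0]
Event 8: SEND 3->0: VV[3][3]++ -> VV[3]=[0, 0, 0, 1], msg_vec=[0, 0, 0, 1]; VV[0]=max(VV[0],msg_vec) then VV[0][0]++ -> VV[0]=[5, 0, 3, 1]
Final vectors: VV[0]=[5, 0, 3, 1]; VV[1]=[0, 1, 0, 0]; VV[2]=[3, 0, 5, 0]; VV[3]=[0, 0, 0, 1]

Answer: 3 0 5 0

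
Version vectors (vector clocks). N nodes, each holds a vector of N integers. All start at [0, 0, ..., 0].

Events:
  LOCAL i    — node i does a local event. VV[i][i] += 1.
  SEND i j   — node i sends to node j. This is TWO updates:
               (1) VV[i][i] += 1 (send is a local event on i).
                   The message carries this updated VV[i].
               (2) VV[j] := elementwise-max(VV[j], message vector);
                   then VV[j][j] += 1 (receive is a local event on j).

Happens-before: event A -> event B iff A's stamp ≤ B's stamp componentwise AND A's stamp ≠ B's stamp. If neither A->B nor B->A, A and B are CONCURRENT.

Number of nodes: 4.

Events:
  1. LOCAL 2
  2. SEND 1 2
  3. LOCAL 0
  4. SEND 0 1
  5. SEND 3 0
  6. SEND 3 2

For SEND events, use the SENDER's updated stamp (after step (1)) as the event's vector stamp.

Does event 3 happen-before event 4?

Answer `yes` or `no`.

Answer: yes

Derivation:
Initial: VV[0]=[0, 0, 0, 0]
Initial: VV[1]=[0, 0, 0, 0]
Initial: VV[2]=[0, 0, 0, 0]
Initial: VV[3]=[0, 0, 0, 0]
Event 1: LOCAL 2: VV[2][2]++ -> VV[2]=[0, 0, 1, 0]
Event 2: SEND 1->2: VV[1][1]++ -> VV[1]=[0, 1, 0, 0], msg_vec=[0, 1, 0, 0]; VV[2]=max(VV[2],msg_vec) then VV[2][2]++ -> VV[2]=[0, 1, 2, 0]
Event 3: LOCAL 0: VV[0][0]++ -> VV[0]=[1, 0, 0, 0]
Event 4: SEND 0->1: VV[0][0]++ -> VV[0]=[2, 0, 0, 0], msg_vec=[2, 0, 0, 0]; VV[1]=max(VV[1],msg_vec) then VV[1][1]++ -> VV[1]=[2, 2, 0, 0]
Event 5: SEND 3->0: VV[3][3]++ -> VV[3]=[0, 0, 0, 1], msg_vec=[0, 0, 0, 1]; VV[0]=max(VV[0],msg_vec) then VV[0][0]++ -> VV[0]=[3, 0, 0, 1]
Event 6: SEND 3->2: VV[3][3]++ -> VV[3]=[0, 0, 0, 2], msg_vec=[0, 0, 0, 2]; VV[2]=max(VV[2],msg_vec) then VV[2][2]++ -> VV[2]=[0, 1, 3, 2]
Event 3 stamp: [1, 0, 0, 0]
Event 4 stamp: [2, 0, 0, 0]
[1, 0, 0, 0] <= [2, 0, 0, 0]? True. Equal? False. Happens-before: True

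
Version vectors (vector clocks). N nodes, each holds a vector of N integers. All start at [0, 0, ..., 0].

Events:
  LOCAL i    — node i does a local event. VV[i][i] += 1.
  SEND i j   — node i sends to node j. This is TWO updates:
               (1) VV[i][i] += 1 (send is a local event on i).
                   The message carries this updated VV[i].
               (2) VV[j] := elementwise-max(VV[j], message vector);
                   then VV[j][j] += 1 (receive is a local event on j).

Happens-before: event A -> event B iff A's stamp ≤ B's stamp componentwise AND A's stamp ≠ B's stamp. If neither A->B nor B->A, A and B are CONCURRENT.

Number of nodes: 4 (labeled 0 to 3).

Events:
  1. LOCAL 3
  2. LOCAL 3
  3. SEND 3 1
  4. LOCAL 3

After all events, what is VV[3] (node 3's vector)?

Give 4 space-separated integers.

Answer: 0 0 0 4

Derivation:
Initial: VV[0]=[0, 0, 0, 0]
Initial: VV[1]=[0, 0, 0, 0]
Initial: VV[2]=[0, 0, 0, 0]
Initial: VV[3]=[0, 0, 0, 0]
Event 1: LOCAL 3: VV[3][3]++ -> VV[3]=[0, 0, 0, 1]
Event 2: LOCAL 3: VV[3][3]++ -> VV[3]=[0, 0, 0, 2]
Event 3: SEND 3->1: VV[3][3]++ -> VV[3]=[0, 0, 0, 3], msg_vec=[0, 0, 0, 3]; VV[1]=max(VV[1],msg_vec) then VV[1][1]++ -> VV[1]=[0, 1, 0, 3]
Event 4: LOCAL 3: VV[3][3]++ -> VV[3]=[0, 0, 0, 4]
Final vectors: VV[0]=[0, 0, 0, 0]; VV[1]=[0, 1, 0, 3]; VV[2]=[0, 0, 0, 0]; VV[3]=[0, 0, 0, 4]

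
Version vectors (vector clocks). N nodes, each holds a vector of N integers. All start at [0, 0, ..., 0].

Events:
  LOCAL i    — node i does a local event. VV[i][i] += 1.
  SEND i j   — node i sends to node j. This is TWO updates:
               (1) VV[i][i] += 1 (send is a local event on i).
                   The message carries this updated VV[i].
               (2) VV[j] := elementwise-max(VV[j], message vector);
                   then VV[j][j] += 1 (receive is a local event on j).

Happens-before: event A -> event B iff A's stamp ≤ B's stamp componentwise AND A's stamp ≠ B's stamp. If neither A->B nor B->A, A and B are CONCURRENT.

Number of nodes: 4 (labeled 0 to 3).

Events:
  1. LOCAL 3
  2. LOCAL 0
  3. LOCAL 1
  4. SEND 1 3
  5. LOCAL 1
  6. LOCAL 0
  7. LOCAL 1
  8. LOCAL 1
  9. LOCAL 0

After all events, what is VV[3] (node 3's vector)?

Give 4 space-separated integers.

Initial: VV[0]=[0, 0, 0, 0]
Initial: VV[1]=[0, 0, 0, 0]
Initial: VV[2]=[0, 0, 0, 0]
Initial: VV[3]=[0, 0, 0, 0]
Event 1: LOCAL 3: VV[3][3]++ -> VV[3]=[0, 0, 0, 1]
Event 2: LOCAL 0: VV[0][0]++ -> VV[0]=[1, 0, 0, 0]
Event 3: LOCAL 1: VV[1][1]++ -> VV[1]=[0, 1, 0, 0]
Event 4: SEND 1->3: VV[1][1]++ -> VV[1]=[0, 2, 0, 0], msg_vec=[0, 2, 0, 0]; VV[3]=max(VV[3],msg_vec) then VV[3][3]++ -> VV[3]=[0, 2, 0, 2]
Event 5: LOCAL 1: VV[1][1]++ -> VV[1]=[0, 3, 0, 0]
Event 6: LOCAL 0: VV[0][0]++ -> VV[0]=[2, 0, 0, 0]
Event 7: LOCAL 1: VV[1][1]++ -> VV[1]=[0, 4, 0, 0]
Event 8: LOCAL 1: VV[1][1]++ -> VV[1]=[0, 5, 0, 0]
Event 9: LOCAL 0: VV[0][0]++ -> VV[0]=[3, 0, 0, 0]
Final vectors: VV[0]=[3, 0, 0, 0]; VV[1]=[0, 5, 0, 0]; VV[2]=[0, 0, 0, 0]; VV[3]=[0, 2, 0, 2]

Answer: 0 2 0 2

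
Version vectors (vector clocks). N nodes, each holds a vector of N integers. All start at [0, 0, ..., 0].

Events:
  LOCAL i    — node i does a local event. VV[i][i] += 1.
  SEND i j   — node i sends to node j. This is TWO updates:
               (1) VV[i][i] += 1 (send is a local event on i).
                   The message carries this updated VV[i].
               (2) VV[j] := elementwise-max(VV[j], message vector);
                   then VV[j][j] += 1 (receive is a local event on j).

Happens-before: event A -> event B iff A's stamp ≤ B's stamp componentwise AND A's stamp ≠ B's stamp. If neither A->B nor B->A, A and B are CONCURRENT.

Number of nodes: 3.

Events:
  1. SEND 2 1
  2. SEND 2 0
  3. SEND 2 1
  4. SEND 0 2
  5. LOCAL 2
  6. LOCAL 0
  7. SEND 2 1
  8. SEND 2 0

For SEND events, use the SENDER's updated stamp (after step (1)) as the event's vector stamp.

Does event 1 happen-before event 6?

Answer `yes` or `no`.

Answer: yes

Derivation:
Initial: VV[0]=[0, 0, 0]
Initial: VV[1]=[0, 0, 0]
Initial: VV[2]=[0, 0, 0]
Event 1: SEND 2->1: VV[2][2]++ -> VV[2]=[0, 0, 1], msg_vec=[0, 0, 1]; VV[1]=max(VV[1],msg_vec) then VV[1][1]++ -> VV[1]=[0, 1, 1]
Event 2: SEND 2->0: VV[2][2]++ -> VV[2]=[0, 0, 2], msg_vec=[0, 0, 2]; VV[0]=max(VV[0],msg_vec) then VV[0][0]++ -> VV[0]=[1, 0, 2]
Event 3: SEND 2->1: VV[2][2]++ -> VV[2]=[0, 0, 3], msg_vec=[0, 0, 3]; VV[1]=max(VV[1],msg_vec) then VV[1][1]++ -> VV[1]=[0, 2, 3]
Event 4: SEND 0->2: VV[0][0]++ -> VV[0]=[2, 0, 2], msg_vec=[2, 0, 2]; VV[2]=max(VV[2],msg_vec) then VV[2][2]++ -> VV[2]=[2, 0, 4]
Event 5: LOCAL 2: VV[2][2]++ -> VV[2]=[2, 0, 5]
Event 6: LOCAL 0: VV[0][0]++ -> VV[0]=[3, 0, 2]
Event 7: SEND 2->1: VV[2][2]++ -> VV[2]=[2, 0, 6], msg_vec=[2, 0, 6]; VV[1]=max(VV[1],msg_vec) then VV[1][1]++ -> VV[1]=[2, 3, 6]
Event 8: SEND 2->0: VV[2][2]++ -> VV[2]=[2, 0, 7], msg_vec=[2, 0, 7]; VV[0]=max(VV[0],msg_vec) then VV[0][0]++ -> VV[0]=[4, 0, 7]
Event 1 stamp: [0, 0, 1]
Event 6 stamp: [3, 0, 2]
[0, 0, 1] <= [3, 0, 2]? True. Equal? False. Happens-before: True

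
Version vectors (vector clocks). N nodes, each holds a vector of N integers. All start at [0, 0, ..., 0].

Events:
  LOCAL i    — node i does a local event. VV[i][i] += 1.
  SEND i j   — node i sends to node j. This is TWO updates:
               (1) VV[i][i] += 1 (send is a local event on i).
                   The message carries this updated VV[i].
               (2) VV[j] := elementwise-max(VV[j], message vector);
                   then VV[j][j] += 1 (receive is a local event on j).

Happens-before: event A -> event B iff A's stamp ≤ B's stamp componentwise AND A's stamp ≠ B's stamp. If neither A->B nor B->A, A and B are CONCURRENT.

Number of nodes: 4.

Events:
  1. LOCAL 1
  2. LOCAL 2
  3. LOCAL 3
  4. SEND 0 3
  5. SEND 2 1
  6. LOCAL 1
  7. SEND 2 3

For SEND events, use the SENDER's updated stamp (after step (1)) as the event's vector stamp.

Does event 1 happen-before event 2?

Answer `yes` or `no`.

Answer: no

Derivation:
Initial: VV[0]=[0, 0, 0, 0]
Initial: VV[1]=[0, 0, 0, 0]
Initial: VV[2]=[0, 0, 0, 0]
Initial: VV[3]=[0, 0, 0, 0]
Event 1: LOCAL 1: VV[1][1]++ -> VV[1]=[0, 1, 0, 0]
Event 2: LOCAL 2: VV[2][2]++ -> VV[2]=[0, 0, 1, 0]
Event 3: LOCAL 3: VV[3][3]++ -> VV[3]=[0, 0, 0, 1]
Event 4: SEND 0->3: VV[0][0]++ -> VV[0]=[1, 0, 0, 0], msg_vec=[1, 0, 0, 0]; VV[3]=max(VV[3],msg_vec) then VV[3][3]++ -> VV[3]=[1, 0, 0, 2]
Event 5: SEND 2->1: VV[2][2]++ -> VV[2]=[0, 0, 2, 0], msg_vec=[0, 0, 2, 0]; VV[1]=max(VV[1],msg_vec) then VV[1][1]++ -> VV[1]=[0, 2, 2, 0]
Event 6: LOCAL 1: VV[1][1]++ -> VV[1]=[0, 3, 2, 0]
Event 7: SEND 2->3: VV[2][2]++ -> VV[2]=[0, 0, 3, 0], msg_vec=[0, 0, 3, 0]; VV[3]=max(VV[3],msg_vec) then VV[3][3]++ -> VV[3]=[1, 0, 3, 3]
Event 1 stamp: [0, 1, 0, 0]
Event 2 stamp: [0, 0, 1, 0]
[0, 1, 0, 0] <= [0, 0, 1, 0]? False. Equal? False. Happens-before: False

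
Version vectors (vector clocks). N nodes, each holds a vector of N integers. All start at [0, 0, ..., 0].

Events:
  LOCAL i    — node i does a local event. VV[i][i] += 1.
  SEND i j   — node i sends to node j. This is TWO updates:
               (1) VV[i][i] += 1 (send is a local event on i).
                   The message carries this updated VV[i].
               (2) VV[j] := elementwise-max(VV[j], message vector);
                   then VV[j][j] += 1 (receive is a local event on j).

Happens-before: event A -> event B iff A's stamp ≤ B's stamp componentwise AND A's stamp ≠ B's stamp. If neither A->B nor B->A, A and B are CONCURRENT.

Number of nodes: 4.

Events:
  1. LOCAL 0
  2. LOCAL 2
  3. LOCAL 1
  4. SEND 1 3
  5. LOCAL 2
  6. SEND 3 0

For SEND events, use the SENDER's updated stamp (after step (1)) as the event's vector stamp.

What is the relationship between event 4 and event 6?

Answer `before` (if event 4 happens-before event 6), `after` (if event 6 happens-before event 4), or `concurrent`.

Answer: before

Derivation:
Initial: VV[0]=[0, 0, 0, 0]
Initial: VV[1]=[0, 0, 0, 0]
Initial: VV[2]=[0, 0, 0, 0]
Initial: VV[3]=[0, 0, 0, 0]
Event 1: LOCAL 0: VV[0][0]++ -> VV[0]=[1, 0, 0, 0]
Event 2: LOCAL 2: VV[2][2]++ -> VV[2]=[0, 0, 1, 0]
Event 3: LOCAL 1: VV[1][1]++ -> VV[1]=[0, 1, 0, 0]
Event 4: SEND 1->3: VV[1][1]++ -> VV[1]=[0, 2, 0, 0], msg_vec=[0, 2, 0, 0]; VV[3]=max(VV[3],msg_vec) then VV[3][3]++ -> VV[3]=[0, 2, 0, 1]
Event 5: LOCAL 2: VV[2][2]++ -> VV[2]=[0, 0, 2, 0]
Event 6: SEND 3->0: VV[3][3]++ -> VV[3]=[0, 2, 0, 2], msg_vec=[0, 2, 0, 2]; VV[0]=max(VV[0],msg_vec) then VV[0][0]++ -> VV[0]=[2, 2, 0, 2]
Event 4 stamp: [0, 2, 0, 0]
Event 6 stamp: [0, 2, 0, 2]
[0, 2, 0, 0] <= [0, 2, 0, 2]? True
[0, 2, 0, 2] <= [0, 2, 0, 0]? False
Relation: before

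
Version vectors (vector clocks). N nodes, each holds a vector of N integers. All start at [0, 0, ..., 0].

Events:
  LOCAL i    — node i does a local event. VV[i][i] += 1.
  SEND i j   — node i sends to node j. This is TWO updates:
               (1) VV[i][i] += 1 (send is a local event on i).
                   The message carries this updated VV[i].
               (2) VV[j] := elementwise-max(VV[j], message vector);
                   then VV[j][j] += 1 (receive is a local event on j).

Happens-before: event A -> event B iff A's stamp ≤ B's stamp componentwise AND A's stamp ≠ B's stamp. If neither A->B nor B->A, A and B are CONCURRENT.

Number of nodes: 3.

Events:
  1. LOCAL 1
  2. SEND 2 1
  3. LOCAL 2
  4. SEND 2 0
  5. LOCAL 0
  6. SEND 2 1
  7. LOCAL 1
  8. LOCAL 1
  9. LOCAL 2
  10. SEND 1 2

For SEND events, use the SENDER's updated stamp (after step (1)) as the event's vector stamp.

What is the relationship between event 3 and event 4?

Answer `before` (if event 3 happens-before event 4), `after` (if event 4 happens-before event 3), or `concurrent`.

Answer: before

Derivation:
Initial: VV[0]=[0, 0, 0]
Initial: VV[1]=[0, 0, 0]
Initial: VV[2]=[0, 0, 0]
Event 1: LOCAL 1: VV[1][1]++ -> VV[1]=[0, 1, 0]
Event 2: SEND 2->1: VV[2][2]++ -> VV[2]=[0, 0, 1], msg_vec=[0, 0, 1]; VV[1]=max(VV[1],msg_vec) then VV[1][1]++ -> VV[1]=[0, 2, 1]
Event 3: LOCAL 2: VV[2][2]++ -> VV[2]=[0, 0, 2]
Event 4: SEND 2->0: VV[2][2]++ -> VV[2]=[0, 0, 3], msg_vec=[0, 0, 3]; VV[0]=max(VV[0],msg_vec) then VV[0][0]++ -> VV[0]=[1, 0, 3]
Event 5: LOCAL 0: VV[0][0]++ -> VV[0]=[2, 0, 3]
Event 6: SEND 2->1: VV[2][2]++ -> VV[2]=[0, 0, 4], msg_vec=[0, 0, 4]; VV[1]=max(VV[1],msg_vec) then VV[1][1]++ -> VV[1]=[0, 3, 4]
Event 7: LOCAL 1: VV[1][1]++ -> VV[1]=[0, 4, 4]
Event 8: LOCAL 1: VV[1][1]++ -> VV[1]=[0, 5, 4]
Event 9: LOCAL 2: VV[2][2]++ -> VV[2]=[0, 0, 5]
Event 10: SEND 1->2: VV[1][1]++ -> VV[1]=[0, 6, 4], msg_vec=[0, 6, 4]; VV[2]=max(VV[2],msg_vec) then VV[2][2]++ -> VV[2]=[0, 6, 6]
Event 3 stamp: [0, 0, 2]
Event 4 stamp: [0, 0, 3]
[0, 0, 2] <= [0, 0, 3]? True
[0, 0, 3] <= [0, 0, 2]? False
Relation: before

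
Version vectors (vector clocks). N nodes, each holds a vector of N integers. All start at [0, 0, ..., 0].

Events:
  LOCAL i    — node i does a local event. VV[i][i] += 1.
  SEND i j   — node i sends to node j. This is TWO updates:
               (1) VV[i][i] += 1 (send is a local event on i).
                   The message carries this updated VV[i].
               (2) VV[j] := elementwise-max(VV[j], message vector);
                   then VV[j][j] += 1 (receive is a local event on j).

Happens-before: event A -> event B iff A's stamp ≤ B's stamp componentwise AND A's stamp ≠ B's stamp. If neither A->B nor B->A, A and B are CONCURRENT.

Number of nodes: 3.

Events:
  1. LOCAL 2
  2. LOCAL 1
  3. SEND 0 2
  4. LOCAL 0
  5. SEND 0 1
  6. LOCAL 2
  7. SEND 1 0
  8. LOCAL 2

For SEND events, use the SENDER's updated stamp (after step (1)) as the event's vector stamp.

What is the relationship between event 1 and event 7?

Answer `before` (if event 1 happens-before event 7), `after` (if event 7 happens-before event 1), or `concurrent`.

Initial: VV[0]=[0, 0, 0]
Initial: VV[1]=[0, 0, 0]
Initial: VV[2]=[0, 0, 0]
Event 1: LOCAL 2: VV[2][2]++ -> VV[2]=[0, 0, 1]
Event 2: LOCAL 1: VV[1][1]++ -> VV[1]=[0, 1, 0]
Event 3: SEND 0->2: VV[0][0]++ -> VV[0]=[1, 0, 0], msg_vec=[1, 0, 0]; VV[2]=max(VV[2],msg_vec) then VV[2][2]++ -> VV[2]=[1, 0, 2]
Event 4: LOCAL 0: VV[0][0]++ -> VV[0]=[2, 0, 0]
Event 5: SEND 0->1: VV[0][0]++ -> VV[0]=[3, 0, 0], msg_vec=[3, 0, 0]; VV[1]=max(VV[1],msg_vec) then VV[1][1]++ -> VV[1]=[3, 2, 0]
Event 6: LOCAL 2: VV[2][2]++ -> VV[2]=[1, 0, 3]
Event 7: SEND 1->0: VV[1][1]++ -> VV[1]=[3, 3, 0], msg_vec=[3, 3, 0]; VV[0]=max(VV[0],msg_vec) then VV[0][0]++ -> VV[0]=[4, 3, 0]
Event 8: LOCAL 2: VV[2][2]++ -> VV[2]=[1, 0, 4]
Event 1 stamp: [0, 0, 1]
Event 7 stamp: [3, 3, 0]
[0, 0, 1] <= [3, 3, 0]? False
[3, 3, 0] <= [0, 0, 1]? False
Relation: concurrent

Answer: concurrent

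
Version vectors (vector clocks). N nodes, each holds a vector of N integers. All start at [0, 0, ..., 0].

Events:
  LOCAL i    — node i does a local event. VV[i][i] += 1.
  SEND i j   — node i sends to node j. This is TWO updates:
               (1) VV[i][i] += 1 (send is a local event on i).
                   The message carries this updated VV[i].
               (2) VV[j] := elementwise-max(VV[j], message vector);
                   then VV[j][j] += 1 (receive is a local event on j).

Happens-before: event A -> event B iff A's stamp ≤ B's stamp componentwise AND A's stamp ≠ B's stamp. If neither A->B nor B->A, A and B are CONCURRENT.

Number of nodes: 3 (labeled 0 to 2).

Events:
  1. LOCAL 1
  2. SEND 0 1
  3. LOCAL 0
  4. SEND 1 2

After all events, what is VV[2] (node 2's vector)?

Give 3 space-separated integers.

Answer: 1 3 1

Derivation:
Initial: VV[0]=[0, 0, 0]
Initial: VV[1]=[0, 0, 0]
Initial: VV[2]=[0, 0, 0]
Event 1: LOCAL 1: VV[1][1]++ -> VV[1]=[0, 1, 0]
Event 2: SEND 0->1: VV[0][0]++ -> VV[0]=[1, 0, 0], msg_vec=[1, 0, 0]; VV[1]=max(VV[1],msg_vec) then VV[1][1]++ -> VV[1]=[1, 2, 0]
Event 3: LOCAL 0: VV[0][0]++ -> VV[0]=[2, 0, 0]
Event 4: SEND 1->2: VV[1][1]++ -> VV[1]=[1, 3, 0], msg_vec=[1, 3, 0]; VV[2]=max(VV[2],msg_vec) then VV[2][2]++ -> VV[2]=[1, 3, 1]
Final vectors: VV[0]=[2, 0, 0]; VV[1]=[1, 3, 0]; VV[2]=[1, 3, 1]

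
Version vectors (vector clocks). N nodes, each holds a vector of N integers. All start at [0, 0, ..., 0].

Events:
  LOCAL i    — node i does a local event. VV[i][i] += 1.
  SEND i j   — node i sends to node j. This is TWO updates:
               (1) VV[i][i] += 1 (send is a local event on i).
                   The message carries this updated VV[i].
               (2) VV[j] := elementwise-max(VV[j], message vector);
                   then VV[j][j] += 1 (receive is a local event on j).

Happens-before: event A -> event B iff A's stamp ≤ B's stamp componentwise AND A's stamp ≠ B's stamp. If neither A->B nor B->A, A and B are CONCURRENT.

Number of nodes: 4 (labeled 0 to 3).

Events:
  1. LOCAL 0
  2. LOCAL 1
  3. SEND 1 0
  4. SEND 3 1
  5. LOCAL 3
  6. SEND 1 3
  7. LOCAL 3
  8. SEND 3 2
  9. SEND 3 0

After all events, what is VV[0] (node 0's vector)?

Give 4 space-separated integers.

Initial: VV[0]=[0, 0, 0, 0]
Initial: VV[1]=[0, 0, 0, 0]
Initial: VV[2]=[0, 0, 0, 0]
Initial: VV[3]=[0, 0, 0, 0]
Event 1: LOCAL 0: VV[0][0]++ -> VV[0]=[1, 0, 0, 0]
Event 2: LOCAL 1: VV[1][1]++ -> VV[1]=[0, 1, 0, 0]
Event 3: SEND 1->0: VV[1][1]++ -> VV[1]=[0, 2, 0, 0], msg_vec=[0, 2, 0, 0]; VV[0]=max(VV[0],msg_vec) then VV[0][0]++ -> VV[0]=[2, 2, 0, 0]
Event 4: SEND 3->1: VV[3][3]++ -> VV[3]=[0, 0, 0, 1], msg_vec=[0, 0, 0, 1]; VV[1]=max(VV[1],msg_vec) then VV[1][1]++ -> VV[1]=[0, 3, 0, 1]
Event 5: LOCAL 3: VV[3][3]++ -> VV[3]=[0, 0, 0, 2]
Event 6: SEND 1->3: VV[1][1]++ -> VV[1]=[0, 4, 0, 1], msg_vec=[0, 4, 0, 1]; VV[3]=max(VV[3],msg_vec) then VV[3][3]++ -> VV[3]=[0, 4, 0, 3]
Event 7: LOCAL 3: VV[3][3]++ -> VV[3]=[0, 4, 0, 4]
Event 8: SEND 3->2: VV[3][3]++ -> VV[3]=[0, 4, 0, 5], msg_vec=[0, 4, 0, 5]; VV[2]=max(VV[2],msg_vec) then VV[2][2]++ -> VV[2]=[0, 4, 1, 5]
Event 9: SEND 3->0: VV[3][3]++ -> VV[3]=[0, 4, 0, 6], msg_vec=[0, 4, 0, 6]; VV[0]=max(VV[0],msg_vec) then VV[0][0]++ -> VV[0]=[3, 4, 0, 6]
Final vectors: VV[0]=[3, 4, 0, 6]; VV[1]=[0, 4, 0, 1]; VV[2]=[0, 4, 1, 5]; VV[3]=[0, 4, 0, 6]

Answer: 3 4 0 6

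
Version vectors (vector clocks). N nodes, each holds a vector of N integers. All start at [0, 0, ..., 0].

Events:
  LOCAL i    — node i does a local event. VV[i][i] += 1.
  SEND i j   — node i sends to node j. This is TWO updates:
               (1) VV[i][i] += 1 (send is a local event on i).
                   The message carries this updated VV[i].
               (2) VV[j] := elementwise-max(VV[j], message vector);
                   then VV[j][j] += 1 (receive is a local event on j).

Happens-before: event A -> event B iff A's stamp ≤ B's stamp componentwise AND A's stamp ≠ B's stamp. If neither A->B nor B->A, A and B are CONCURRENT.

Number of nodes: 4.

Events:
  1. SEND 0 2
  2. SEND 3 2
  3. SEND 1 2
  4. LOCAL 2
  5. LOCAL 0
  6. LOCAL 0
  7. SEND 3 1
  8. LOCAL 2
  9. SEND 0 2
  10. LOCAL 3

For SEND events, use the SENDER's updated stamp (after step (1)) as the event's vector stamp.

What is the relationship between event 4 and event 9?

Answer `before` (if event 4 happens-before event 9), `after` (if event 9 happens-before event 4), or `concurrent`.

Answer: concurrent

Derivation:
Initial: VV[0]=[0, 0, 0, 0]
Initial: VV[1]=[0, 0, 0, 0]
Initial: VV[2]=[0, 0, 0, 0]
Initial: VV[3]=[0, 0, 0, 0]
Event 1: SEND 0->2: VV[0][0]++ -> VV[0]=[1, 0, 0, 0], msg_vec=[1, 0, 0, 0]; VV[2]=max(VV[2],msg_vec) then VV[2][2]++ -> VV[2]=[1, 0, 1, 0]
Event 2: SEND 3->2: VV[3][3]++ -> VV[3]=[0, 0, 0, 1], msg_vec=[0, 0, 0, 1]; VV[2]=max(VV[2],msg_vec) then VV[2][2]++ -> VV[2]=[1, 0, 2, 1]
Event 3: SEND 1->2: VV[1][1]++ -> VV[1]=[0, 1, 0, 0], msg_vec=[0, 1, 0, 0]; VV[2]=max(VV[2],msg_vec) then VV[2][2]++ -> VV[2]=[1, 1, 3, 1]
Event 4: LOCAL 2: VV[2][2]++ -> VV[2]=[1, 1, 4, 1]
Event 5: LOCAL 0: VV[0][0]++ -> VV[0]=[2, 0, 0, 0]
Event 6: LOCAL 0: VV[0][0]++ -> VV[0]=[3, 0, 0, 0]
Event 7: SEND 3->1: VV[3][3]++ -> VV[3]=[0, 0, 0, 2], msg_vec=[0, 0, 0, 2]; VV[1]=max(VV[1],msg_vec) then VV[1][1]++ -> VV[1]=[0, 2, 0, 2]
Event 8: LOCAL 2: VV[2][2]++ -> VV[2]=[1, 1, 5, 1]
Event 9: SEND 0->2: VV[0][0]++ -> VV[0]=[4, 0, 0, 0], msg_vec=[4, 0, 0, 0]; VV[2]=max(VV[2],msg_vec) then VV[2][2]++ -> VV[2]=[4, 1, 6, 1]
Event 10: LOCAL 3: VV[3][3]++ -> VV[3]=[0, 0, 0, 3]
Event 4 stamp: [1, 1, 4, 1]
Event 9 stamp: [4, 0, 0, 0]
[1, 1, 4, 1] <= [4, 0, 0, 0]? False
[4, 0, 0, 0] <= [1, 1, 4, 1]? False
Relation: concurrent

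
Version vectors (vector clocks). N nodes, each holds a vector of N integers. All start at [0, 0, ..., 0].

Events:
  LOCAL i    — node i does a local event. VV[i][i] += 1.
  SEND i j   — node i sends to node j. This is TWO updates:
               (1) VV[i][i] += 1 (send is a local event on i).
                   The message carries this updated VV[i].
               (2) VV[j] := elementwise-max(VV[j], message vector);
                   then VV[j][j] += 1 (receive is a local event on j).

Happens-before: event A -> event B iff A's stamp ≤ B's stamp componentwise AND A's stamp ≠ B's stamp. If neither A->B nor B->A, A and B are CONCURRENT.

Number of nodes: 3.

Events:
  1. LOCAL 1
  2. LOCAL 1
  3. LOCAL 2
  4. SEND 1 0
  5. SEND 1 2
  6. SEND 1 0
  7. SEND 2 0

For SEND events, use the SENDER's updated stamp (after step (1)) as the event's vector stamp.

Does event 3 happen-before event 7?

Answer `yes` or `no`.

Initial: VV[0]=[0, 0, 0]
Initial: VV[1]=[0, 0, 0]
Initial: VV[2]=[0, 0, 0]
Event 1: LOCAL 1: VV[1][1]++ -> VV[1]=[0, 1, 0]
Event 2: LOCAL 1: VV[1][1]++ -> VV[1]=[0, 2, 0]
Event 3: LOCAL 2: VV[2][2]++ -> VV[2]=[0, 0, 1]
Event 4: SEND 1->0: VV[1][1]++ -> VV[1]=[0, 3, 0], msg_vec=[0, 3, 0]; VV[0]=max(VV[0],msg_vec) then VV[0][0]++ -> VV[0]=[1, 3, 0]
Event 5: SEND 1->2: VV[1][1]++ -> VV[1]=[0, 4, 0], msg_vec=[0, 4, 0]; VV[2]=max(VV[2],msg_vec) then VV[2][2]++ -> VV[2]=[0, 4, 2]
Event 6: SEND 1->0: VV[1][1]++ -> VV[1]=[0, 5, 0], msg_vec=[0, 5, 0]; VV[0]=max(VV[0],msg_vec) then VV[0][0]++ -> VV[0]=[2, 5, 0]
Event 7: SEND 2->0: VV[2][2]++ -> VV[2]=[0, 4, 3], msg_vec=[0, 4, 3]; VV[0]=max(VV[0],msg_vec) then VV[0][0]++ -> VV[0]=[3, 5, 3]
Event 3 stamp: [0, 0, 1]
Event 7 stamp: [0, 4, 3]
[0, 0, 1] <= [0, 4, 3]? True. Equal? False. Happens-before: True

Answer: yes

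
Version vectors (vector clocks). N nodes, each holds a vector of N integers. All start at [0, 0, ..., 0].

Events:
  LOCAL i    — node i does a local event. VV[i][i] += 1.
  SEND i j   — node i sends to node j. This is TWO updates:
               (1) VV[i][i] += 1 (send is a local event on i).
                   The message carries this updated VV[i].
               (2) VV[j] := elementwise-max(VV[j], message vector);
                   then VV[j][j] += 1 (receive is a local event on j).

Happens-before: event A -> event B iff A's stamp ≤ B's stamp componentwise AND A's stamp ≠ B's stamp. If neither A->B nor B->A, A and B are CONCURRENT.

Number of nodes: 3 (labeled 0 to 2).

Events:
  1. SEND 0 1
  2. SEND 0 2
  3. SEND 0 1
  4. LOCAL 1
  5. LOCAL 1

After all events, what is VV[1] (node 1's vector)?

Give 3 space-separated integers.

Answer: 3 4 0

Derivation:
Initial: VV[0]=[0, 0, 0]
Initial: VV[1]=[0, 0, 0]
Initial: VV[2]=[0, 0, 0]
Event 1: SEND 0->1: VV[0][0]++ -> VV[0]=[1, 0, 0], msg_vec=[1, 0, 0]; VV[1]=max(VV[1],msg_vec) then VV[1][1]++ -> VV[1]=[1, 1, 0]
Event 2: SEND 0->2: VV[0][0]++ -> VV[0]=[2, 0, 0], msg_vec=[2, 0, 0]; VV[2]=max(VV[2],msg_vec) then VV[2][2]++ -> VV[2]=[2, 0, 1]
Event 3: SEND 0->1: VV[0][0]++ -> VV[0]=[3, 0, 0], msg_vec=[3, 0, 0]; VV[1]=max(VV[1],msg_vec) then VV[1][1]++ -> VV[1]=[3, 2, 0]
Event 4: LOCAL 1: VV[1][1]++ -> VV[1]=[3, 3, 0]
Event 5: LOCAL 1: VV[1][1]++ -> VV[1]=[3, 4, 0]
Final vectors: VV[0]=[3, 0, 0]; VV[1]=[3, 4, 0]; VV[2]=[2, 0, 1]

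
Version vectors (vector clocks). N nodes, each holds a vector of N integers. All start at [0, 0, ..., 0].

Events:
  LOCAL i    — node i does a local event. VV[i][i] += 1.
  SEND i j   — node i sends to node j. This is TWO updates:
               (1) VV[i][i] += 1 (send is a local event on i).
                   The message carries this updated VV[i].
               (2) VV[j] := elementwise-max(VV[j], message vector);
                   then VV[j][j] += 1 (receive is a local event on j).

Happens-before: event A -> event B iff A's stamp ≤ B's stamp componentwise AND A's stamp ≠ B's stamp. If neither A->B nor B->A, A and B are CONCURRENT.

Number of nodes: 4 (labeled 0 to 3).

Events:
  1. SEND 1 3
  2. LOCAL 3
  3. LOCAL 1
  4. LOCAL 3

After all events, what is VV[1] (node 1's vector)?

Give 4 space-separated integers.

Answer: 0 2 0 0

Derivation:
Initial: VV[0]=[0, 0, 0, 0]
Initial: VV[1]=[0, 0, 0, 0]
Initial: VV[2]=[0, 0, 0, 0]
Initial: VV[3]=[0, 0, 0, 0]
Event 1: SEND 1->3: VV[1][1]++ -> VV[1]=[0, 1, 0, 0], msg_vec=[0, 1, 0, 0]; VV[3]=max(VV[3],msg_vec) then VV[3][3]++ -> VV[3]=[0, 1, 0, 1]
Event 2: LOCAL 3: VV[3][3]++ -> VV[3]=[0, 1, 0, 2]
Event 3: LOCAL 1: VV[1][1]++ -> VV[1]=[0, 2, 0, 0]
Event 4: LOCAL 3: VV[3][3]++ -> VV[3]=[0, 1, 0, 3]
Final vectors: VV[0]=[0, 0, 0, 0]; VV[1]=[0, 2, 0, 0]; VV[2]=[0, 0, 0, 0]; VV[3]=[0, 1, 0, 3]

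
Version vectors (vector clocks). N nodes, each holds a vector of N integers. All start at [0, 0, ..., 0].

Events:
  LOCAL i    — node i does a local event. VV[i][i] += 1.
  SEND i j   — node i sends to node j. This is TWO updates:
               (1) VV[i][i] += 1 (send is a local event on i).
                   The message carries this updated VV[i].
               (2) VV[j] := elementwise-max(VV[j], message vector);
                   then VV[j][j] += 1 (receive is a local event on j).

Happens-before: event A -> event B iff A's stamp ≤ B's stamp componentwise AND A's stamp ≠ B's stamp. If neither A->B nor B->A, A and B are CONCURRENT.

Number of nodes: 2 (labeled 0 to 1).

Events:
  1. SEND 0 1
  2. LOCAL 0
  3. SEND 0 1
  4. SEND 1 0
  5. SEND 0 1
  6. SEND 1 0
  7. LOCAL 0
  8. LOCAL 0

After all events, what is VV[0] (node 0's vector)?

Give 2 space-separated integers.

Initial: VV[0]=[0, 0]
Initial: VV[1]=[0, 0]
Event 1: SEND 0->1: VV[0][0]++ -> VV[0]=[1, 0], msg_vec=[1, 0]; VV[1]=max(VV[1],msg_vec) then VV[1][1]++ -> VV[1]=[1, 1]
Event 2: LOCAL 0: VV[0][0]++ -> VV[0]=[2, 0]
Event 3: SEND 0->1: VV[0][0]++ -> VV[0]=[3, 0], msg_vec=[3, 0]; VV[1]=max(VV[1],msg_vec) then VV[1][1]++ -> VV[1]=[3, 2]
Event 4: SEND 1->0: VV[1][1]++ -> VV[1]=[3, 3], msg_vec=[3, 3]; VV[0]=max(VV[0],msg_vec) then VV[0][0]++ -> VV[0]=[4, 3]
Event 5: SEND 0->1: VV[0][0]++ -> VV[0]=[5, 3], msg_vec=[5, 3]; VV[1]=max(VV[1],msg_vec) then VV[1][1]++ -> VV[1]=[5, 4]
Event 6: SEND 1->0: VV[1][1]++ -> VV[1]=[5, 5], msg_vec=[5, 5]; VV[0]=max(VV[0],msg_vec) then VV[0][0]++ -> VV[0]=[6, 5]
Event 7: LOCAL 0: VV[0][0]++ -> VV[0]=[7, 5]
Event 8: LOCAL 0: VV[0][0]++ -> VV[0]=[8, 5]
Final vectors: VV[0]=[8, 5]; VV[1]=[5, 5]

Answer: 8 5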